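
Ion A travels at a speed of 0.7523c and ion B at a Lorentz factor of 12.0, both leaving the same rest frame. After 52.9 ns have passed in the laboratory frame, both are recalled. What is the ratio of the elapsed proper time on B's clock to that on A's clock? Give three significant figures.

τ_B/τ_A = 0.126

A: γ = 1/√(1 − 0.7523²) = 1/√0.4340 = 1.518. B: γ = 12.0.
τ_A/τ_B = γ_B/γ_A = 12.00/1.518 = 7.906, so τ_B/τ_A = 0.1265.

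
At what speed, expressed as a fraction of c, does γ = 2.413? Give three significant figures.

β = 0.910

β = √(1 − 1/γ²) = √(1 − 1/2.413²) = √(1 − 0.1717) = √0.8283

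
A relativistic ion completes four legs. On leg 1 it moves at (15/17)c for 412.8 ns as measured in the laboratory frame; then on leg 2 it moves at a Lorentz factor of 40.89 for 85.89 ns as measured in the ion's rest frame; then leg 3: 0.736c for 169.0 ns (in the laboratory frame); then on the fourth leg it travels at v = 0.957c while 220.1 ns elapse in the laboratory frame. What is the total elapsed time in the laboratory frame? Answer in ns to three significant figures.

Δt = 4310 ns

Leg 1: 412.8 ns is already measured in the laboratory frame.
Leg 2: γ = 40.89; Δt_2 = 40.89 × 85.89 = 3512 ns.
Leg 3: 169.0 ns is already measured in the laboratory frame.
Leg 4: 220.1 ns is already measured in the laboratory frame.
Total: 412.8 + 3512 + 169.0 + 220.1 ns.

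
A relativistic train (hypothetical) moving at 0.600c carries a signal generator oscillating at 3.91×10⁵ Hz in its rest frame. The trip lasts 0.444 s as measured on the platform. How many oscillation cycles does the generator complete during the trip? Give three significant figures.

N = 1.39×10⁵

γ = 1/√(1 − 0.600²) = 5/4 = 1.250
The oscillator's own cycle count is N = f × τ where τ is the proper time on the train. τ = Δt/γ = 0.444/1.250 = 0.3552 s = 3.552×10⁻¹ s.
N = 3.91×10⁵ × 3.552×10⁻¹ = 1.389×10⁵.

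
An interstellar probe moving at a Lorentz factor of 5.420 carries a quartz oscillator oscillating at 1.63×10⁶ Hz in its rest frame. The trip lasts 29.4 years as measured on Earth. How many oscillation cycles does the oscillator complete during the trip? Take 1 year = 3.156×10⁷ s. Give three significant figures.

N = 2.79×10¹⁴

γ = 5.420
The oscillator's own cycle count is N = f × τ where τ is the proper time aboard the probe. τ = Δt/γ = 29.4/5.420 = 5.424 years = 1.712×10⁸ s.
N = 1.63×10⁶ × 1.712×10⁸ = 2.790×10¹⁴.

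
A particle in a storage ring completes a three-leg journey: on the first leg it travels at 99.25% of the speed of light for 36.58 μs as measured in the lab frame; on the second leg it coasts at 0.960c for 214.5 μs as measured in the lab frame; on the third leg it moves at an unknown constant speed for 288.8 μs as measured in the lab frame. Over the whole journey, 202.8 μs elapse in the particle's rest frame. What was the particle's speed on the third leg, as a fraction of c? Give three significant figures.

β = 0.878

Leg 1: β = 0.9925; γ = 1/√(1 − 0.9925²) = 1/√0.01494 = 8.180; τ_1 = 36.58/8.180 = 4.472 μs.
Leg 2: γ = 1/√(1 − 0.960²) = 25/7 ≈ 3.571; τ_2 = 214.5/3.571 = 60.06 μs.
Leg 3: speed unknown; τ_3 = 288.8/γ_3.
Total proper time: 4.472 + 60.06 + τ_3 = 202.8, so τ_3 = 202.8 − 64.53 = 138.3 μs.
γ_3 = 288.8/138.3 = 2.089; β = √(1 − 1/γ²) = √0.7708.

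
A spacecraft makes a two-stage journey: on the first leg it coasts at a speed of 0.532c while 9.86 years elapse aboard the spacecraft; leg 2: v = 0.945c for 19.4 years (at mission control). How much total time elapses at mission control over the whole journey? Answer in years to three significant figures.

Leg 1: γ = 1/√(1 − 0.532²) = 1/√0.7170 = 1.181; Δt_1 = 1.181 × 9.86 = 11.64 years.
Leg 2: 19.4 years is already measured at mission control.
Total: 11.64 + 19.40 years.

Δt = 31.0 years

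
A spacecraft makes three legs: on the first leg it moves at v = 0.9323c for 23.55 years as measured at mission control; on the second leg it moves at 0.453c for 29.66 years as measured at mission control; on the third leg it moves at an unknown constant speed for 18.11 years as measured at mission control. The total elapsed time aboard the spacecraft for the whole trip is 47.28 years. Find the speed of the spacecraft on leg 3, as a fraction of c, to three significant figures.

Leg 1: γ = 1/√(1 − 0.9323²) = 1/√0.1308 = 2.765; τ_1 = 23.55/2.765 = 8.518 years.
Leg 2: γ = 1/√(1 − 0.453²) = 1/√0.7948 = 1.122; τ_2 = 29.66/1.122 = 26.44 years.
Leg 3: speed unknown; τ_3 = 18.11/γ_3.
Total proper time: 8.518 + 26.44 + τ_3 = 47.28, so τ_3 = 47.28 − 34.96 = 12.32 years.
γ_3 = 18.11/12.32 = 1.470; β = √(1 − 1/γ²) = √0.5372.

β = 0.733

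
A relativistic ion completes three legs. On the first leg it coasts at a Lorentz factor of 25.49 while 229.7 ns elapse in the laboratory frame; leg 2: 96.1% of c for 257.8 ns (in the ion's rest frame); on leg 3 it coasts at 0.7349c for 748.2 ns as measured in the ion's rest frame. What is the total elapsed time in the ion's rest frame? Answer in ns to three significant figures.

Leg 1: γ = 25.49; τ_1 = 229.7/25.49 = 9.011 ns.
Leg 2: 257.8 ns is already measured in the ion's rest frame.
Leg 3: 748.2 ns is already measured in the ion's rest frame.
Total: 9.011 + 257.8 + 748.2 ns.

τ = 1020 ns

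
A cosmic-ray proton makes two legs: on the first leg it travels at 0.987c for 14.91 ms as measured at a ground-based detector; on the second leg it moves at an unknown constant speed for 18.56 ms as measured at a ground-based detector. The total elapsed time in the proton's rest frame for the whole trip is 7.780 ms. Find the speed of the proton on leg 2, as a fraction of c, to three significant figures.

β = 0.957

Leg 1: γ = 1/√(1 − 0.987²) = 1/√0.02583 = 6.222; τ_1 = 14.91/6.222 = 2.396 ms.
Leg 2: speed unknown; τ_2 = 18.56/γ_2.
Total proper time: 2.396 + τ_2 = 7.780, so τ_2 = 7.780 − 2.396 = 5.384 ms.
γ_2 = 18.56/5.384 = 3.447; β = √(1 − 1/γ²) = √0.9159.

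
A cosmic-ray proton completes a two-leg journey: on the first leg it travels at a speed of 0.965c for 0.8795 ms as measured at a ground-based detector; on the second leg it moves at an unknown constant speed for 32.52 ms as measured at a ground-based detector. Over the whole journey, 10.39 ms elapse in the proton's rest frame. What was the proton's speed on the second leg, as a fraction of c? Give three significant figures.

β = 0.950

Leg 1: γ = 1/√(1 − 0.965²) = 1/√0.06878 = 3.813; τ_1 = 0.8795/3.813 = 0.2306 ms.
Leg 2: speed unknown; τ_2 = 32.52/γ_2.
Total proper time: 0.2306 + τ_2 = 10.39, so τ_2 = 10.39 − 0.2306 = 10.16 ms.
γ_2 = 32.52/10.16 = 3.201; β = √(1 − 1/γ²) = √0.9024.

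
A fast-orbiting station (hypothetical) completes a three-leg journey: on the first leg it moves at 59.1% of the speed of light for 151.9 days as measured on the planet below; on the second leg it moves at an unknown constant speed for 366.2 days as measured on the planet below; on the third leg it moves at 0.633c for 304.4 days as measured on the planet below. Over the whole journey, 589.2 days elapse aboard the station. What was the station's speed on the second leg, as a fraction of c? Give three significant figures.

Leg 1: β = 0.591; γ = 1/√(1 − 0.591²) = 1/√0.6507 = 1.240; τ_1 = 151.9/1.240 = 122.5 days.
Leg 2: speed unknown; τ_2 = 366.2/γ_2.
Leg 3: γ = 1/√(1 − 0.633²) = 1/√0.5993 = 1.292; τ_3 = 304.4/1.292 = 235.7 days.
Total proper time: 122.5 + τ_2 + 235.7 = 589.2, so τ_2 = 589.2 − 358.2 = 231.0 days.
γ_2 = 366.2/231.0 = 1.585; β = √(1 − 1/γ²) = √0.6020.

β = 0.776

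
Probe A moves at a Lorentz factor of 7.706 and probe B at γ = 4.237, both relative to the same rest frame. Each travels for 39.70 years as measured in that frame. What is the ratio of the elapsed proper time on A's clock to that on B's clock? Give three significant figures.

τ_A/τ_B = 0.550

A: γ = 7.706. B: γ = 4.237.
τ_A/τ_B = γ_B/γ_A = 4.237/7.706 = 0.5498, so τ_A/τ_B = 0.5498.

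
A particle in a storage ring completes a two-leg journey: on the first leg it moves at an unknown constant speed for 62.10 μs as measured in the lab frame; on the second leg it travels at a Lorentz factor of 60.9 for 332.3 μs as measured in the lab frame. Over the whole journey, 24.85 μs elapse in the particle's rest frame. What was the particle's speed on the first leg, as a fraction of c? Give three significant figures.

Leg 1: speed unknown; τ_1 = 62.10/γ_1.
Leg 2: γ = 60.9; τ_2 = 332.3/60.90 = 5.456 μs.
Total proper time: τ_1 + 5.456 = 24.85, so τ_1 = 24.85 − 5.456 = 19.39 μs.
γ_1 = 62.10/19.39 = 3.202; β = √(1 − 1/γ²) = √0.9025.

β = 0.950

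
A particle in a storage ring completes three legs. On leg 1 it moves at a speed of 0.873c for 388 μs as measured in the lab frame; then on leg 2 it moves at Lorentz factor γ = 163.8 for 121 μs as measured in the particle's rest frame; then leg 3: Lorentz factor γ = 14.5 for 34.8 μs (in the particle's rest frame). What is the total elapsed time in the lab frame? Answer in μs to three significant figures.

Δt = 2.07×10⁴ μs

Leg 1: 388 μs is already measured in the lab frame.
Leg 2: γ = 163.8; Δt_2 = 163.8 × 121 = 1.982×10⁴ μs.
Leg 3: γ = 14.5; Δt_3 = 14.50 × 34.8 = 504.6 μs.
Total: 388.0 + 1.982×10⁴ + 504.6 μs.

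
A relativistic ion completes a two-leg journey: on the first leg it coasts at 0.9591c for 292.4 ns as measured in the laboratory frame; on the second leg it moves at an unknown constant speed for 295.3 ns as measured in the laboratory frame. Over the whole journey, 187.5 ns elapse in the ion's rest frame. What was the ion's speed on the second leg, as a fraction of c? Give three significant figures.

β = 0.935

Leg 1: γ = 1/√(1 − 0.9591²) = 1/√0.08013 = 3.533; τ_1 = 292.4/3.533 = 82.77 ns.
Leg 2: speed unknown; τ_2 = 295.3/γ_2.
Total proper time: 82.77 + τ_2 = 187.5, so τ_2 = 187.5 − 82.77 = 104.7 ns.
γ_2 = 295.3/104.7 = 2.820; β = √(1 − 1/γ²) = √0.8742.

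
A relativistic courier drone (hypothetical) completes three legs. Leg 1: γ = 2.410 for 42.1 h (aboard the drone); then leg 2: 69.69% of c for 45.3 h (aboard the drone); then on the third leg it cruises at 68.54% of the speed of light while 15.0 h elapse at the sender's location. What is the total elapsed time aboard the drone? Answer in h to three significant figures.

τ = 98.3 h

Leg 1: 42.1 h is already measured aboard the drone.
Leg 2: 45.3 h is already measured aboard the drone.
Leg 3: β = 0.6854; γ = 1/√(1 − 0.6854²) = 1/√0.5302 = 1.373; τ_3 = 15.0/1.373 = 10.92 h.
Total: 42.10 + 45.30 + 10.92 h.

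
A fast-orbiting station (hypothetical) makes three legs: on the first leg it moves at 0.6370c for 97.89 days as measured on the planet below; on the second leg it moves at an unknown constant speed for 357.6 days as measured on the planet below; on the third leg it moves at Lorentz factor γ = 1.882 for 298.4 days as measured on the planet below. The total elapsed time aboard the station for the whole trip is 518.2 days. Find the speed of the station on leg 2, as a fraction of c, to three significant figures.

Leg 1: γ = 1/√(1 − 0.6370²) = 1/√0.5942 = 1.297; τ_1 = 97.89/1.297 = 75.46 days.
Leg 2: speed unknown; τ_2 = 357.6/γ_2.
Leg 3: γ = 1.882; τ_3 = 298.4/1.882 = 158.6 days.
Total proper time: 75.46 + τ_2 + 158.6 = 518.2, so τ_2 = 518.2 − 234.0 = 284.2 days.
γ_2 = 357.6/284.2 = 1.258; β = √(1 − 1/γ²) = √0.3684.

β = 0.607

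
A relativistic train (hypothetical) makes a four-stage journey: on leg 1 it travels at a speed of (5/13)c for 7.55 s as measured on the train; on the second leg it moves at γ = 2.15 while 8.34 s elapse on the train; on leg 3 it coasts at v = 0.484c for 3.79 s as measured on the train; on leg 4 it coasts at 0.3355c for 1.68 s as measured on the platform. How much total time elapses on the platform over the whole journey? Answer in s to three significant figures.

Δt = 32.1 s

Leg 1: γ = 1/√(1 − (5/13)²) = 13/12 ≈ 1.083; Δt_1 = 1.083 × 7.55 = 8.179 s.
Leg 2: γ = 2.15; Δt_2 = 2.150 × 8.34 = 17.93 s.
Leg 3: γ = 1/√(1 − 0.484²) = 1/√0.7657 = 1.143; Δt_3 = 1.143 × 3.79 = 4.331 s.
Leg 4: 1.68 s is already measured on the platform.
Total: 8.179 + 17.93 + 4.331 + 1.680 s.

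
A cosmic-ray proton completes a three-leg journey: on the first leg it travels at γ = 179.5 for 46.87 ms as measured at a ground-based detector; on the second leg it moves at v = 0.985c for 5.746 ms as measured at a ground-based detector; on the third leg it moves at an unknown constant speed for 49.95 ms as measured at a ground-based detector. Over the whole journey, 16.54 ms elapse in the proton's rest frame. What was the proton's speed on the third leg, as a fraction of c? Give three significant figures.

Leg 1: γ = 179.5; τ_1 = 46.87/179.5 = 0.2611 ms.
Leg 2: γ = 1/√(1 − 0.985²) = 1/√0.02977 = 5.795; τ_2 = 5.746/5.795 = 0.9915 ms.
Leg 3: speed unknown; τ_3 = 49.95/γ_3.
Total proper time: 0.2611 + 0.9915 + τ_3 = 16.54, so τ_3 = 16.54 − 1.253 = 15.29 ms.
γ_3 = 49.95/15.29 = 3.267; β = √(1 − 1/γ²) = √0.9063.

β = 0.952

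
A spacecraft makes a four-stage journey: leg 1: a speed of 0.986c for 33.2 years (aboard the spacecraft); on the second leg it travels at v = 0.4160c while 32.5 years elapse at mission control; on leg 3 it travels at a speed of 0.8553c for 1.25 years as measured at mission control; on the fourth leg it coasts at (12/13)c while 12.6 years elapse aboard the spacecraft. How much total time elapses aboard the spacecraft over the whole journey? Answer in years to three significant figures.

Leg 1: 33.2 years is already measured aboard the spacecraft.
Leg 2: γ = 1/√(1 − 0.4160²) = 1/√0.8269 = 1.100; τ_2 = 32.5/1.100 = 29.55 years.
Leg 3: γ = 1/√(1 − 0.8553²) = 1/√0.2685 = 1.930; τ_3 = 1.25/1.930 = 0.6477 years.
Leg 4: 12.6 years is already measured aboard the spacecraft.
Total: 33.20 + 29.55 + 0.6477 + 12.60 years.

τ = 76.0 years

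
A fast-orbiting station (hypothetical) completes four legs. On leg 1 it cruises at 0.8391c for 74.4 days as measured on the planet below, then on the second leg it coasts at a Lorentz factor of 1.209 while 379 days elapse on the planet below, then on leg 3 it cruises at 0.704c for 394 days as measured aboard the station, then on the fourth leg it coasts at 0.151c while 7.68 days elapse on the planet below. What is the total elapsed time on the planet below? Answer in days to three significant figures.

Δt = 1020 days

Leg 1: 74.4 days is already measured on the planet below.
Leg 2: 379 days is already measured on the planet below.
Leg 3: γ = 1/√(1 − 0.704²) = 1/√0.5044 = 1.408; Δt_3 = 1.408 × 394 = 554.8 days.
Leg 4: 7.68 days is already measured on the planet below.
Total: 74.40 + 379.0 + 554.8 + 7.680 days.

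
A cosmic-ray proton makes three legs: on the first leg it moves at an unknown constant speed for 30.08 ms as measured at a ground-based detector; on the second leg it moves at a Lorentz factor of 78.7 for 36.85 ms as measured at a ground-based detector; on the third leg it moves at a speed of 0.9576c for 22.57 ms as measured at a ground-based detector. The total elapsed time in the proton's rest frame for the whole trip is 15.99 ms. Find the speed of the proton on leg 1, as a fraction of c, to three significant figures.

Leg 1: speed unknown; τ_1 = 30.08/γ_1.
Leg 2: γ = 78.7; τ_2 = 36.85/78.70 = 0.4682 ms.
Leg 3: γ = 1/√(1 − 0.9576²) = 1/√0.08300 = 3.471; τ_3 = 22.57/3.471 = 6.502 ms.
Total proper time: τ_1 + 0.4682 + 6.502 = 15.99, so τ_1 = 15.99 − 6.971 = 9.019 ms.
γ_1 = 30.08/9.019 = 3.335; β = √(1 − 1/γ²) = √0.9101.

β = 0.954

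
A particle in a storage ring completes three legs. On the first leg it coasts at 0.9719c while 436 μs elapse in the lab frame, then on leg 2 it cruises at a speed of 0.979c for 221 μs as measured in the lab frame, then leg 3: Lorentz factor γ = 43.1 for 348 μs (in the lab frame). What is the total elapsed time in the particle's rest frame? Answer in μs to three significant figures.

τ = 156 μs

Leg 1: γ = 1/√(1 − 0.9719²) = 1/√0.05541 = 4.248; τ_1 = 436/4.248 = 102.6 μs.
Leg 2: γ = 1/√(1 − 0.979²) = 1/√0.04156 = 4.905; τ_2 = 221/4.905 = 45.05 μs.
Leg 3: γ = 43.1; τ_3 = 348/43.10 = 8.074 μs.
Total: 102.6 + 45.05 + 8.074 μs.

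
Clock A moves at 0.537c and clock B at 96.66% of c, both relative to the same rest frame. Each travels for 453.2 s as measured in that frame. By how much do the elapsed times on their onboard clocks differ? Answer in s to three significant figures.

|τ_A − τ_B| = 266 s

A: γ = 1/√(1 − 0.537²) = 1/√0.7116 = 1.185; τ_A = 453.2/1.185 = 382.3 s.
B: β = 0.9666; γ = 1/√(1 − 0.9666²) = 1/√0.06568 = 3.902; τ_B = 453.2/3.902 = 116.2 s.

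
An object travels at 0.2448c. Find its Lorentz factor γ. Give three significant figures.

γ = 1/√(1 − 0.2448²) = 1/√0.9401 = 1.031

γ = 1.03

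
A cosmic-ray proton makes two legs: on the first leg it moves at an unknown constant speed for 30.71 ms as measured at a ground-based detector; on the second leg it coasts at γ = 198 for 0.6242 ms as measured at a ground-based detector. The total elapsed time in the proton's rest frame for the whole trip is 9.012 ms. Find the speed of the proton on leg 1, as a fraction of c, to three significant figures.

β = 0.956

Leg 1: speed unknown; τ_1 = 30.71/γ_1.
Leg 2: γ = 198; τ_2 = 0.6242/198.0 = 0.003153 ms.
Total proper time: τ_1 + 0.003153 = 9.012, so τ_1 = 9.012 − 0.003153 = 9.009 ms.
γ_1 = 30.71/9.009 = 3.409; β = √(1 − 1/γ²) = √0.9139.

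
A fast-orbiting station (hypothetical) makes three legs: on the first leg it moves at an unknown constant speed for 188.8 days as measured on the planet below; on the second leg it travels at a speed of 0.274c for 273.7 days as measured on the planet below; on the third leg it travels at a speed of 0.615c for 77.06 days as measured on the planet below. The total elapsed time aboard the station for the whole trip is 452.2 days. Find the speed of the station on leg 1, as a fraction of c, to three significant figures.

Leg 1: speed unknown; τ_1 = 188.8/γ_1.
Leg 2: γ = 1/√(1 − 0.274²) = 1/√0.9249 = 1.040; τ_2 = 273.7/1.040 = 263.2 days.
Leg 3: γ = 1/√(1 − 0.615²) = 1/√0.6218 = 1.268; τ_3 = 77.06/1.268 = 60.76 days.
Total proper time: τ_1 + 263.2 + 60.76 = 452.2, so τ_1 = 452.2 − 324.0 = 128.2 days.
γ_1 = 188.8/128.2 = 1.473; β = √(1 − 1/γ²) = √0.5388.

β = 0.734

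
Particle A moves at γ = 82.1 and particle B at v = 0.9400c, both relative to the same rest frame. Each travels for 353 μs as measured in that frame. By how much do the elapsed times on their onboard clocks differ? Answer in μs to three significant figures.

|τ_A − τ_B| = 116 μs

A: γ = 82.1; τ_A = 353/82.10 = 4.300 μs.
B: γ = 1/√(1 − 0.9400²) = 1/√0.1164 = 2.931; τ_B = 353/2.931 = 120.4 μs.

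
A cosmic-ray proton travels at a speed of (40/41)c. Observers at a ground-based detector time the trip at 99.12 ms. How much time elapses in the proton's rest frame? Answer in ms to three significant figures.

γ = 1/√(1 − (40/41)²) = 41/9 ≈ 4.556
The interval measured at a ground-based detector is the dilated one; the clock in the proton's rest frame measures the proper time τ = Δt/γ = 99.12/4.556 ms.

τ = 21.8 ms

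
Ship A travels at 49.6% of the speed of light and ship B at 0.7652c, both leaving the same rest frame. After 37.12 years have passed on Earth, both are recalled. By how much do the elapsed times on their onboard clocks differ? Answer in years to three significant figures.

|τ_A − τ_B| = 8.33 years

A: β = 0.496; γ = 1/√(1 − 0.496²) = 1/√0.7540 = 1.152; τ_A = 37.12/1.152 = 32.23 years.
B: γ = 1/√(1 − 0.7652²) = 1/√0.4145 = 1.553; τ_B = 37.12/1.553 = 23.90 years.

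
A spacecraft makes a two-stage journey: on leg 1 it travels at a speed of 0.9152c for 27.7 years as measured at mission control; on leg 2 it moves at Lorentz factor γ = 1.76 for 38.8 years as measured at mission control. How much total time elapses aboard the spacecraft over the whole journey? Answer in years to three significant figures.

τ = 33.2 years

Leg 1: γ = 1/√(1 − 0.9152²) = 1/√0.1624 = 2.481; τ_1 = 27.7/2.481 = 11.16 years.
Leg 2: γ = 1.76; τ_2 = 38.8/1.760 = 22.05 years.
Total: 11.16 + 22.05 years.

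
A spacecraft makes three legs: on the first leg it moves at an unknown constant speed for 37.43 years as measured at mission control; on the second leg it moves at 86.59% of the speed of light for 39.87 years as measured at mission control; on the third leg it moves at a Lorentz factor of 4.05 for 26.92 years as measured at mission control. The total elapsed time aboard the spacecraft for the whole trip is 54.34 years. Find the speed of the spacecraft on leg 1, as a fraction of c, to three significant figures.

β = 0.671

Leg 1: speed unknown; τ_1 = 37.43/γ_1.
Leg 2: β = 0.8659; γ = 1/√(1 − 0.8659²) = 1/√0.2502 = 1.999; τ_2 = 39.87/1.999 = 19.94 years.
Leg 3: γ = 4.05; τ_3 = 26.92/4.050 = 6.647 years.
Total proper time: τ_1 + 19.94 + 6.647 = 54.34, so τ_1 = 54.34 − 26.59 = 27.75 years.
γ_1 = 37.43/27.75 = 1.349; β = √(1 − 1/γ²) = √0.4504.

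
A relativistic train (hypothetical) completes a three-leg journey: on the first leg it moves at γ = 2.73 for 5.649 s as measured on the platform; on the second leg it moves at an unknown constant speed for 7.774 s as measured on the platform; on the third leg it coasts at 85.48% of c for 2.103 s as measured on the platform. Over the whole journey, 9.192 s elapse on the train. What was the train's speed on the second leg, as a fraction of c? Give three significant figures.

β = 0.631

Leg 1: γ = 2.73; τ_1 = 5.649/2.730 = 2.069 s.
Leg 2: speed unknown; τ_2 = 7.774/γ_2.
Leg 3: β = 0.8548; γ = 1/√(1 − 0.8548²) = 1/√0.2693 = 1.927; τ_3 = 2.103/1.927 = 1.091 s.
Total proper time: 2.069 + τ_2 + 1.091 = 9.192, so τ_2 = 9.192 − 3.161 = 6.031 s.
γ_2 = 7.774/6.031 = 1.289; β = √(1 − 1/γ²) = √0.3981.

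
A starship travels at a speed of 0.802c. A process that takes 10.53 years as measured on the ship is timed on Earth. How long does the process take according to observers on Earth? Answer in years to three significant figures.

γ = 1/√(1 − 0.802²) = 1/√0.3568 = 1.674
The interval measured on the ship is the proper time (both events occur at the same place in that frame); the lab-frame interval is Δt = γτ = 1.674 × 10.53 years.

Δt = 17.6 years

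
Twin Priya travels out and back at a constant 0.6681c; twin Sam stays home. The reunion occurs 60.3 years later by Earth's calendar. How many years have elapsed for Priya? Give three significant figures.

τ = 44.9 years

γ = 1/√(1 − 0.6681²) = 1/√0.5536 = 1.344
Priya's clock measures proper time along the trip: τ = Δt/γ = 60.3/1.344 years.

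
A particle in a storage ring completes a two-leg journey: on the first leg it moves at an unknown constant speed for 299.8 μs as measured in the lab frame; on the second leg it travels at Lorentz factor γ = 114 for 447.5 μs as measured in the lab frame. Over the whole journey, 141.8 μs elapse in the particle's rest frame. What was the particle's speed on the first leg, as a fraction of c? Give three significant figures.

Leg 1: speed unknown; τ_1 = 299.8/γ_1.
Leg 2: γ = 114; τ_2 = 447.5/114.0 = 3.925 μs.
Total proper time: τ_1 + 3.925 = 141.8, so τ_1 = 141.8 − 3.925 = 137.9 μs.
γ_1 = 299.8/137.9 = 2.174; β = √(1 − 1/γ²) = √0.7885.

β = 0.888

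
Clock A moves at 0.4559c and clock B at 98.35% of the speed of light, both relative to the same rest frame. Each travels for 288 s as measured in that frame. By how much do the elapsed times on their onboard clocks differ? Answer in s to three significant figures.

|τ_A − τ_B| = 204 s

A: γ = 1/√(1 − 0.4559²) = 1/√0.7922 = 1.124; τ_A = 288/1.124 = 256.3 s.
B: β = 0.9835; γ = 1/√(1 − 0.9835²) = 1/√0.03273 = 5.528; τ_B = 288/5.528 = 52.10 s.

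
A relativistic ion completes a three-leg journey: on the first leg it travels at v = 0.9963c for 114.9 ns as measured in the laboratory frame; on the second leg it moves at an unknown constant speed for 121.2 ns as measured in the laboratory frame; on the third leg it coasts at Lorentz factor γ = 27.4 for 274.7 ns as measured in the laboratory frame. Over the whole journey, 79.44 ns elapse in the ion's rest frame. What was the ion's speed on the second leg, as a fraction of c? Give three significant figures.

β = 0.871

Leg 1: γ = 1/√(1 − 0.9963²) = 1/√0.007386 = 11.64; τ_1 = 114.9/11.64 = 9.875 ns.
Leg 2: speed unknown; τ_2 = 121.2/γ_2.
Leg 3: γ = 27.4; τ_3 = 274.7/27.40 = 10.03 ns.
Total proper time: 9.875 + τ_2 + 10.03 = 79.44, so τ_2 = 79.44 − 19.90 = 59.54 ns.
γ_2 = 121.2/59.54 = 2.036; β = √(1 − 1/γ²) = √0.7587.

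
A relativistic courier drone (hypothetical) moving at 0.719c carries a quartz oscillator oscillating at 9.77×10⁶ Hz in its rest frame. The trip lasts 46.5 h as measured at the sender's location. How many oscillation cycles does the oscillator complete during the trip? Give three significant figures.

γ = 1/√(1 − 0.719²) = 1/√0.4830 = 1.439
The oscillator's own cycle count is N = f × τ where τ is the proper time aboard the drone. τ = Δt/γ = 46.5/1.439 = 32.32 h = 1.163×10⁵ s.
N = 9.77×10⁶ × 1.163×10⁵ = 1.137×10¹².

N = 1.14×10¹²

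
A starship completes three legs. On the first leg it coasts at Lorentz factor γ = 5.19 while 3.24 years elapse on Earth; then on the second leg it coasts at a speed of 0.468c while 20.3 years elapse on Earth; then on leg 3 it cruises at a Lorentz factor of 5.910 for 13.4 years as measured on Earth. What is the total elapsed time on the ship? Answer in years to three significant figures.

τ = 20.8 years

Leg 1: γ = 5.19; τ_1 = 3.24/5.190 = 0.6243 years.
Leg 2: γ = 1/√(1 − 0.468²) = 1/√0.7810 = 1.132; τ_2 = 20.3/1.132 = 17.94 years.
Leg 3: γ = 5.910; τ_3 = 13.4/5.910 = 2.267 years.
Total: 0.6243 + 17.94 + 2.267 years.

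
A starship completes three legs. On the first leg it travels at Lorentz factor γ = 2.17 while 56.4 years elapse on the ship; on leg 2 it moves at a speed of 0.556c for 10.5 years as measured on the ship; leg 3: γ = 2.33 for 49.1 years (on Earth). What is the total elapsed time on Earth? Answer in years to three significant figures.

Leg 1: γ = 2.17; Δt_1 = 2.170 × 56.4 = 122.4 years.
Leg 2: γ = 1/√(1 − 0.556²) = 1/√0.6909 = 1.203; Δt_2 = 1.203 × 10.5 = 12.63 years.
Leg 3: 49.1 years is already measured on Earth.
Total: 122.4 + 12.63 + 49.10 years.

Δt = 184 years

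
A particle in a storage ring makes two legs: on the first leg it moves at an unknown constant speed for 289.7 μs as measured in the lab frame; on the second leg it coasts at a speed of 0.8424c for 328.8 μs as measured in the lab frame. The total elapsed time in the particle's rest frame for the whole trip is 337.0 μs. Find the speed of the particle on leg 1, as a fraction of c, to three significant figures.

Leg 1: speed unknown; τ_1 = 289.7/γ_1.
Leg 2: γ = 1/√(1 − 0.8424²) = 1/√0.2904 = 1.856; τ_2 = 328.8/1.856 = 177.2 μs.
Total proper time: τ_1 + 177.2 = 337.0, so τ_1 = 337.0 − 177.2 = 159.8 μs.
γ_1 = 289.7/159.8 = 1.813; β = √(1 − 1/γ²) = √0.6956.

β = 0.834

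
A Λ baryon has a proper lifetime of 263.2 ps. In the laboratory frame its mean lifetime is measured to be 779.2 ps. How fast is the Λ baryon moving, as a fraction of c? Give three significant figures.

γ = Δt/τ₀ = 779.2/263.2 = 2.960
β = √(1 − 1/γ²) = √(1 − 0.1141) = √0.8859

β = 0.941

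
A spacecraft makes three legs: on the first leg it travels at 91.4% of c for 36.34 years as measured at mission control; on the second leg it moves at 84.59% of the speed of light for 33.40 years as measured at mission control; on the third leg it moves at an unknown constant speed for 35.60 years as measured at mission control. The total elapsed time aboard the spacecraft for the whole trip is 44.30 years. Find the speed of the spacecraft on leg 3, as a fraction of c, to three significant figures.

Leg 1: β = 0.914; γ = 1/√(1 − 0.914²) = 1/√0.1646 = 2.465; τ_1 = 36.34/2.465 = 14.74 years.
Leg 2: β = 0.8459; γ = 1/√(1 − 0.8459²) = 1/√0.2845 = 1.875; τ_2 = 33.40/1.875 = 17.81 years.
Leg 3: speed unknown; τ_3 = 35.60/γ_3.
Total proper time: 14.74 + 17.81 + τ_3 = 44.30, so τ_3 = 44.30 − 32.56 = 11.74 years.
γ_3 = 35.60/11.74 = 3.032; β = √(1 − 1/γ²) = √0.8912.

β = 0.944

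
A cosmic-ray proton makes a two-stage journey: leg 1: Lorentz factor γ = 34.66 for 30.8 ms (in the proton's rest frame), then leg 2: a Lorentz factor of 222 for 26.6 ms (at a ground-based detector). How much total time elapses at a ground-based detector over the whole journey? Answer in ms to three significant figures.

Leg 1: γ = 34.66; Δt_1 = 34.66 × 30.8 = 1068 ms.
Leg 2: 26.6 ms is already measured at a ground-based detector.
Total: 1068 + 26.60 ms.

Δt = 1090 ms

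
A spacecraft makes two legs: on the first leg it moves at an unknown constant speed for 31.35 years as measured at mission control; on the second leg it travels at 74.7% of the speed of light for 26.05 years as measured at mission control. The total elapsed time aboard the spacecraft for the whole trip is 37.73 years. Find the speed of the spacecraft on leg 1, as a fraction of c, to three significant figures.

β = 0.759

Leg 1: speed unknown; τ_1 = 31.35/γ_1.
Leg 2: β = 0.747; γ = 1/√(1 − 0.747²) = 1/√0.4420 = 1.504; τ_2 = 26.05/1.504 = 17.32 years.
Total proper time: τ_1 + 17.32 = 37.73, so τ_1 = 37.73 − 17.32 = 20.41 years.
γ_1 = 31.35/20.41 = 1.536; β = √(1 − 1/γ²) = √0.5761.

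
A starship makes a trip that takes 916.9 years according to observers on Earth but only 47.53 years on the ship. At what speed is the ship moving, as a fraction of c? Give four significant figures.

The proper time is measured on the ship (both events occur at the ship's location); Δt is measured on Earth. γ = Δt/τ = 916.9/47.53 = 19.29.
β = √(1 − 1/γ²) = √(1 − 0.002687) = √0.9973

β = 0.9987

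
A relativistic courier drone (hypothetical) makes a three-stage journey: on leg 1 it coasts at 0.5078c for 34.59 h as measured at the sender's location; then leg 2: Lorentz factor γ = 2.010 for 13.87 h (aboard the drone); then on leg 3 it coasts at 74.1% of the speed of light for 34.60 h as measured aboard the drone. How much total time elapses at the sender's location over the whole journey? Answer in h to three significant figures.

Δt = 114 h

Leg 1: 34.59 h is already measured at the sender's location.
Leg 2: γ = 2.010; Δt_2 = 2.010 × 13.87 = 27.88 h.
Leg 3: β = 0.741; γ = 1/√(1 − 0.741²) = 1/√0.4509 = 1.489; Δt_3 = 1.489 × 34.60 = 51.53 h.
Total: 34.59 + 27.88 + 51.53 h.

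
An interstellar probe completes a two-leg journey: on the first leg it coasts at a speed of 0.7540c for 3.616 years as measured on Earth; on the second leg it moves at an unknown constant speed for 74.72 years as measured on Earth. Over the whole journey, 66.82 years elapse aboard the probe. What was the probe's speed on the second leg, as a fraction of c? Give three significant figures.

β = 0.506

Leg 1: γ = 1/√(1 − 0.7540²) = 1/√0.4315 = 1.522; τ_1 = 3.616/1.522 = 2.375 years.
Leg 2: speed unknown; τ_2 = 74.72/γ_2.
Total proper time: 2.375 + τ_2 = 66.82, so τ_2 = 66.82 − 2.375 = 64.44 years.
γ_2 = 74.72/64.44 = 1.159; β = √(1 − 1/γ²) = √0.2561.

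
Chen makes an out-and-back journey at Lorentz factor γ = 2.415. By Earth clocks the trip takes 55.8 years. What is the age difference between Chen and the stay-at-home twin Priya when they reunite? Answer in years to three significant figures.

Δt − τ = 32.7 years

γ = 2.415
Chen's elapsed proper time: τ = 55.8/2.415 = 23.11 years.
Age gap = Δt − τ = 55.8 − 23.11 years.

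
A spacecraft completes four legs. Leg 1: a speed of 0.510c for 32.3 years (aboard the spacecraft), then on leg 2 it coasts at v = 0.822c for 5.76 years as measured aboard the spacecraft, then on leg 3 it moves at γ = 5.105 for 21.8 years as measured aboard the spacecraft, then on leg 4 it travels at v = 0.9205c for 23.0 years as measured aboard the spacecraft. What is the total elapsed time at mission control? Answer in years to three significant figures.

Leg 1: γ = 1/√(1 − 0.510²) = 1/√0.7399 = 1.163; Δt_1 = 1.163 × 32.3 = 37.55 years.
Leg 2: γ = 1/√(1 − 0.822²) = 1/√0.3243 = 1.756; Δt_2 = 1.756 × 5.76 = 10.11 years.
Leg 3: γ = 5.105; Δt_3 = 5.105 × 21.8 = 111.3 years.
Leg 4: γ = 1/√(1 − 0.9205²) = 1/√0.1527 = 2.559; Δt_4 = 2.559 × 23.0 = 58.86 years.
Total: 37.55 + 10.11 + 111.3 + 58.86 years.

Δt = 218 years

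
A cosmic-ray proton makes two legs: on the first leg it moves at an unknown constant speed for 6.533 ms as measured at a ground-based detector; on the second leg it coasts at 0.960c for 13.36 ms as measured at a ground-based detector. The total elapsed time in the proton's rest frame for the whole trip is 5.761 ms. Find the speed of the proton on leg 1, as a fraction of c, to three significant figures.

Leg 1: speed unknown; τ_1 = 6.533/γ_1.
Leg 2: γ = 1/√(1 − 0.960²) = 25/7 ≈ 3.571; τ_2 = 13.36/3.571 = 3.741 ms.
Total proper time: τ_1 + 3.741 = 5.761, so τ_1 = 5.761 − 3.741 = 2.020 ms.
γ_1 = 6.533/2.020 = 3.234; β = √(1 − 1/γ²) = √0.9044.

β = 0.951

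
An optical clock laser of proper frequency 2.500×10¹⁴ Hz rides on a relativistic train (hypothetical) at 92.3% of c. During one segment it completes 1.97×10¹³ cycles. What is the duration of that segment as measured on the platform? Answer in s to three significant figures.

Δt = 0.205 s

β = 0.923; γ = 1/√(1 − 0.923²) = 1/√0.1481 = 2.599
Proper time for N cycles: τ = N/f = 1.97×10¹³/(2.500×10¹⁴) = 7.880×10⁻² s = 0.07880 s.
Lab-frame duration Δt = γτ = 2.599 × 0.07880 = 0.2048 s.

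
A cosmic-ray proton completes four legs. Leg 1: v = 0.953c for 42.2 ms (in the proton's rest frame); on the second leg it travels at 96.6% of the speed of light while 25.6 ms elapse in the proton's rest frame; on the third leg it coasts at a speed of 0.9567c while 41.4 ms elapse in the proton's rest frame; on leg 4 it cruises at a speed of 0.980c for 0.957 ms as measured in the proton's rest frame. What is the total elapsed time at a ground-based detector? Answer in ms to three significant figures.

Δt = 385 ms

Leg 1: γ = 1/√(1 − 0.953²) = 1/√0.09179 = 3.301; Δt_1 = 3.301 × 42.2 = 139.3 ms.
Leg 2: β = 0.966; γ = 1/√(1 − 0.966²) = 1/√0.06684 = 3.868; Δt_2 = 3.868 × 25.6 = 99.02 ms.
Leg 3: γ = 1/√(1 − 0.9567²) = 1/√0.08473 = 3.436; Δt_3 = 3.436 × 41.4 = 142.2 ms.
Leg 4: γ = 1/√(1 − 0.980²) = 1/√0.03960 = 5.025; Δt_4 = 5.025 × 0.957 = 4.809 ms.
Total: 139.3 + 99.02 + 142.2 + 4.809 ms.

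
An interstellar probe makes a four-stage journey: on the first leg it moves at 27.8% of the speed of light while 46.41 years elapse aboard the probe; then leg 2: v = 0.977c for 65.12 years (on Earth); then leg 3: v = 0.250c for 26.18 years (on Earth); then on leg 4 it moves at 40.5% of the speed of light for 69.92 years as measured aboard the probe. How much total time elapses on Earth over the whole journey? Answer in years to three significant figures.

Leg 1: β = 0.278; γ = 1/√(1 − 0.278²) = 1/√0.9227 = 1.041; Δt_1 = 1.041 × 46.41 = 48.31 years.
Leg 2: 65.12 years is already measured on Earth.
Leg 3: 26.18 years is already measured on Earth.
Leg 4: β = 0.405; γ = 1/√(1 − 0.405²) = 1/√0.8360 = 1.094; Δt_4 = 1.094 × 69.92 = 76.47 years.
Total: 48.31 + 65.12 + 26.18 + 76.47 years.

Δt = 216 years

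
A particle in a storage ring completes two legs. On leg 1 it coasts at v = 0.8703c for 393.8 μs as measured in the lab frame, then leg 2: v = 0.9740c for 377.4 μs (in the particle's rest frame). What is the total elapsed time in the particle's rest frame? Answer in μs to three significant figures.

Leg 1: γ = 1/√(1 − 0.8703²) = 1/√0.2426 = 2.030; τ_1 = 393.8/2.030 = 194.0 μs.
Leg 2: 377.4 μs is already measured in the particle's rest frame.
Total: 194.0 + 377.4 μs.

τ = 571 μs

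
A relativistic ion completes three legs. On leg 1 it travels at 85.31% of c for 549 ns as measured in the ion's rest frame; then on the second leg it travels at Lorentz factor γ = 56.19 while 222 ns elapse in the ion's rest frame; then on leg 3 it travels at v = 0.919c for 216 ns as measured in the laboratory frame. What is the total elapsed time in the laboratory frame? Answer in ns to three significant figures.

Leg 1: β = 0.8531; γ = 1/√(1 − 0.8531²) = 1/√0.2722 = 1.917; Δt_1 = 1.917 × 549 = 1052 ns.
Leg 2: γ = 56.19; Δt_2 = 56.19 × 222 = 1.247×10⁴ ns.
Leg 3: 216 ns is already measured in the laboratory frame.
Total: 1052 + 1.247×10⁴ + 216.0 ns.

Δt = 1.37×10⁴ ns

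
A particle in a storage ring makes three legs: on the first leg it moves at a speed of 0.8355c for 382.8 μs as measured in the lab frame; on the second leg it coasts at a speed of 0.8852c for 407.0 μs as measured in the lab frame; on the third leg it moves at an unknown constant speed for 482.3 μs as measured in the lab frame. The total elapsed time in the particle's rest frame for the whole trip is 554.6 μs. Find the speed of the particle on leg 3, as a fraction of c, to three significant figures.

β = 0.947

Leg 1: γ = 1/√(1 − 0.8355²) = 1/√0.3019 = 1.820; τ_1 = 382.8/1.820 = 210.3 μs.
Leg 2: γ = 1/√(1 − 0.8852²) = 1/√0.2164 = 2.150; τ_2 = 407.0/2.150 = 189.3 μs.
Leg 3: speed unknown; τ_3 = 482.3/γ_3.
Total proper time: 210.3 + 189.3 + τ_3 = 554.6, so τ_3 = 554.6 − 399.7 = 154.9 μs.
γ_3 = 482.3/154.9 = 3.113; β = √(1 − 1/γ²) = √0.8968.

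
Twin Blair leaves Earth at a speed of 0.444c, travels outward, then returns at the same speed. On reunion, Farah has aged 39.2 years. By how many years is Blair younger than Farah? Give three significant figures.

Δt − τ = 4.08 years

γ = 1/√(1 − 0.444²) = 1/√0.8029 = 1.116
Blair's elapsed proper time: τ = 39.2/1.116 = 35.12 years.
Age gap = Δt − τ = 39.2 − 35.12 years.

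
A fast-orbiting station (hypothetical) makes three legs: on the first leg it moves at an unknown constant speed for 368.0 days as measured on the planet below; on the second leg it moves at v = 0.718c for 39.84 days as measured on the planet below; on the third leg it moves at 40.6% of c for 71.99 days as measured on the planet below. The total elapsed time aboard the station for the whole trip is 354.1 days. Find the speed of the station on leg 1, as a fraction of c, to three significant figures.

β = 0.706

Leg 1: speed unknown; τ_1 = 368.0/γ_1.
Leg 2: γ = 1/√(1 − 0.718²) = 1/√0.4845 = 1.437; τ_2 = 39.84/1.437 = 27.73 days.
Leg 3: β = 0.406; γ = 1/√(1 − 0.406²) = 1/√0.8352 = 1.094; τ_3 = 71.99/1.094 = 65.79 days.
Total proper time: τ_1 + 27.73 + 65.79 = 354.1, so τ_1 = 354.1 − 93.52 = 260.6 days.
γ_1 = 368.0/260.6 = 1.412; β = √(1 − 1/γ²) = √0.4986.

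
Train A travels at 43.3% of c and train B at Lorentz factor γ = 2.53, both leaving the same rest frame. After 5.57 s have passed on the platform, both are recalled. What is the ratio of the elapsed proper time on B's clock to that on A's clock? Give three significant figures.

τ_B/τ_A = 0.438

A: β = 0.433; γ = 1/√(1 − 0.433²) = 1/√0.8125 = 1.109. B: γ = 2.53.
τ_A/τ_B = γ_B/γ_A = 2.530/1.109 = 2.281, so τ_B/τ_A = 0.4385.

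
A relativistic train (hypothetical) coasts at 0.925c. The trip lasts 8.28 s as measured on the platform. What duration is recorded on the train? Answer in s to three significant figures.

τ = 3.15 s

γ = 1/√(1 − 0.925²) = 1/√0.1444 = 2.632
The interval measured on the platform is the dilated one; the clock on the train measures the proper time τ = Δt/γ = 8.28/2.632 s.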